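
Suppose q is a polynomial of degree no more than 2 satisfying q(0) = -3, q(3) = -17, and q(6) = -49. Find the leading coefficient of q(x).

Write q(x) = ax^2 + bx + c. Substituting each data point gives a linear system:
  c = -3
  9a + 3b + c = -17
  36a + 6b + c = -49
Solving the system yields a = -1, b = -5/3, c = -3.
So q(x) = -x² - (5/3)x - 3.
The leading coefficient is -1.

-1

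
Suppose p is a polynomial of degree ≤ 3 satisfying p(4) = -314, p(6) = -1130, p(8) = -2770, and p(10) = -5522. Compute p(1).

Using the Lagrange interpolation formula with nodes 4, 6, 8, 10:
  L_0(x) = (x - 6)(x - 8)(x - 10) / -48
  L_1(x) = (x - 4)(x - 8)(x - 10) / 16
  L_2(x) = (x - 4)(x - 6)(x - 10) / -16
  L_3(x) = (x - 4)(x - 6)(x - 8) / 48
Then p(x) = -314·L_0(x) - 1130·L_1(x) - 2770·L_2(x) - 5522·L_3(x).
Expanding and collecting terms gives p(x) = -6x^3 + 5x^2 - 2x - 2.
Evaluating at x = 1: p(1) = -5.

-5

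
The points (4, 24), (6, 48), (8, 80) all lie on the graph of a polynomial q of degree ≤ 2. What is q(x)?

q(x) = x^2 + 2x

Using the Lagrange interpolation formula with nodes 4, 6, 8:
  L_0(x) = (x - 6)(x - 8) / 8
  L_1(x) = (x - 4)(x - 8) / -4
  L_2(x) = (x - 4)(x - 6) / 8
Then q(x) = 24·L_0(x) + 48·L_1(x) + 80·L_2(x).
Expanding and collecting terms gives q(x) = x² + 2x.
Check: q(8) = 80. ✓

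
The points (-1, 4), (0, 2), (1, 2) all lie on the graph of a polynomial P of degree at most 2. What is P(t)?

P(t) = t^2 - t + 2

Write P(t) = at^2 + bt + c. Substituting each data point gives a linear system:
  a - b + c = 4
  c = 2
  a + b + c = 2
Solving the system yields a = 1, b = -1, c = 2.
So P(t) = t^2 - t + 2.
Check: P(-1) = 4. ✓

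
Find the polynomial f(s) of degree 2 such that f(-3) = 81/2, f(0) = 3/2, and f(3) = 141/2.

f(s) = 6s^2 + 5s + 3/2

Using the Lagrange interpolation formula with nodes -3, 0, 3:
  L_0(s) = s(s - 3) / 18
  L_1(s) = (s + 3)(s - 3) / -9
  L_2(s) = (s + 3)s / 18
Then f(s) = 81/2·L_0(s) + 3/2·L_1(s) + 141/2·L_2(s).
Expanding and collecting terms gives f(s) = 6s² + 5s + 3/2.
Check: f(-3) = 81/2. ✓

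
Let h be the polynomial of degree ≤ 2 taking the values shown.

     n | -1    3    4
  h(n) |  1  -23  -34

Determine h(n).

h(n) = -n^2 - 4n - 2

Write h(n) = an^2 + bn + c. Substituting each data point gives a linear system:
  a - b + c = 1
  9a + 3b + c = -23
  16a + 4b + c = -34
Solving the system yields a = -1, b = -4, c = -2.
So h(n) = -n² - 4n - 2.
Check: h(3) = -23. ✓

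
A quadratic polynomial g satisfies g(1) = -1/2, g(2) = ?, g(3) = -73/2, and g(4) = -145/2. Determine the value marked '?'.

-25/2

On equispaced nodes a degree-2 polynomial has vanishing third forward difference, so
  - g(1) + 3·g(2) - 3·g(3) + g(4) = 0.
Substituting the known values and solving for g(2):
  3·g(2) = -75/2
  g(2) = -25/2.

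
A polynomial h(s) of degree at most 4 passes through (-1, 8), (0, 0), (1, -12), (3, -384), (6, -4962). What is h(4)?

-1092

Using the Lagrange interpolation formula with nodes -1, 0, 1, 3, 6:
  L_0(s) = s(s - 1)(s - 3)(s - 6) / 56
  L_1(s) = (s + 1)(s - 1)(s - 3)(s - 6) / -18
  L_2(s) = (s + 1)s(s - 3)(s - 6) / 20
  L_3(s) = (s + 1)s(s - 1)(s - 6) / -72
  L_4(s) = (s + 1)s(s - 1)(s - 3) / 630
Then h(s) = 8·L_0(s) + 0·L_1(s) - 12·L_2(s) - 384·L_3(s) - 4962·L_4(s).
Expanding and collecting terms gives h(s) = -3s^4 - 5s^3 + s^2 - 5s.
Evaluating at s = 4: h(4) = -1092.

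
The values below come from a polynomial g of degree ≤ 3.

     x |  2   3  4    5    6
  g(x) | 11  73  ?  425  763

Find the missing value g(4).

On equispaced nodes a degree-3 polynomial has vanishing fourth forward difference, so
  g(2) - 4·g(3) + 6·g(4) - 4·g(5) + g(6) = 0.
Substituting the known values and solving for g(4):
  6·g(4) = 1218
  g(4) = 203.

203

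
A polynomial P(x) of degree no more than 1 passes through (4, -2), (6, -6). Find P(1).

Using the Lagrange interpolation formula with nodes 4, 6:
  L_0(x) = (x - 6) / -2
  L_1(x) = (x - 4) / 2
Then P(x) = -2·L_0(x) - 6·L_1(x).
Expanding and collecting terms gives P(x) = -2x + 6.
Evaluating at x = 1: P(1) = 4.

4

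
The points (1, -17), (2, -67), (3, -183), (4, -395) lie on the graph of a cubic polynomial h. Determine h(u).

Using the Lagrange interpolation formula with nodes 1, 2, 3, 4:
  L_0(u) = (u - 2)(u - 3)(u - 4) / -6
  L_1(u) = (u - 1)(u - 3)(u - 4) / 2
  L_2(u) = (u - 1)(u - 2)(u - 4) / -2
  L_3(u) = (u - 1)(u - 2)(u - 3) / 6
Then h(u) = -17·L_0(u) - 67·L_1(u) - 183·L_2(u) - 395·L_3(u).
Expanding and collecting terms gives h(u) = -5u³ - 3u² - 6u - 3.
Check: h(4) = -395. ✓

h(u) = -5u^3 - 3u^2 - 6u - 3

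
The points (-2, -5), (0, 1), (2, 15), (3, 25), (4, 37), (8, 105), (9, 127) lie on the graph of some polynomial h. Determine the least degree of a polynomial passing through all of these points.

Divided differences on the nodes -2, 0, 2, 3, 4, 8, 9:
  order 0: -5  1  15  25  37  105  127
  order 1: 3  7  10  12  17  22
  order 2: 1  1  1  1  1
  order 3: 0  0  0  0
  order 4: 0  0  0
  order 5: 0  0
  order 6: 0
The order-2 divided differences are all 1 (nonzero) and every higher order vanishes, so the data lies on a polynomial of degree exactly 2.

2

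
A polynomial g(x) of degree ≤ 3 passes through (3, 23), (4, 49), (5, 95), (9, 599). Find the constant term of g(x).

Write g(x) = ax^3 + bx^2 + cx + d. Substituting each data point gives a linear system:
  27a + 9b + 3c + d = 23
  64a + 16b + 4c + d = 49
  125a + 25b + 5c + d = 95
  729a + 81b + 9c + d = 599
Solving the system yields a = 1, b = -2, c = 3, d = 5.
So g(x) = x^3 - 2x^2 + 3x + 5.
The constant term is 5.

5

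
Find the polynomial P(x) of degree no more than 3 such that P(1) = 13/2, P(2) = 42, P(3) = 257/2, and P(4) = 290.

Write P(x) = ax^3 + bx^2 + cx + d. Substituting each data point gives a linear system:
  a + b + c + d = 13/2
  8a + 4b + 2c + d = 42
  27a + 9b + 3c + d = 257/2
  64a + 16b + 4c + d = 290
Solving the system yields a = 4, b = 3/2, c = 3, d = -2.
So P(x) = 4x^3 + (3/2)x^2 + 3x - 2.
Check: P(4) = 290. ✓

P(x) = 4x^3 + (3/2)x^2 + 3x - 2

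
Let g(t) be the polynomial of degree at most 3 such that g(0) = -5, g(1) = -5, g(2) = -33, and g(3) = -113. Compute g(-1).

-9

Forward differences of the values at t = 0, 1, 2, 3:
  g  : -5  -5  -33  -113
  Δ  : 0  -28  -80
  Δ^2: -28  -52
  Δ^3: -24
The third differences are constant, confirming degree 3.
Interpolating (Newton forward form) and evaluating at t = -1 gives g(-1) = -9.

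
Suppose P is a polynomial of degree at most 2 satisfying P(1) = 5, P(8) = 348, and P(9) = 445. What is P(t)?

Using the Lagrange interpolation formula with nodes 1, 8, 9:
  L_0(t) = (t - 8)(t - 9) / 56
  L_1(t) = (t - 1)(t - 9) / -7
  L_2(t) = (t - 1)(t - 8) / 8
Then P(t) = 5·L_0(t) + 348·L_1(t) + 445·L_2(t).
Expanding and collecting terms gives P(t) = 6t² - 5t + 4.
Check: P(1) = 5. ✓

P(t) = 6t^2 - 5t + 4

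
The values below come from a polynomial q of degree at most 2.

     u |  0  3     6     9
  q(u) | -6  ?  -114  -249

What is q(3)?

-33

On equispaced nodes a degree-2 polynomial has vanishing third forward difference, so
  - q(0) + 3·q(3) - 3·q(6) + q(9) = 0.
Substituting the known values and solving for q(3):
  3·q(3) = -99
  q(3) = -33.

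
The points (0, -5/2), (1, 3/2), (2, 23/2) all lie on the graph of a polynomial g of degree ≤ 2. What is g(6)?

223/2

Write g(s) = as^2 + bs + c. Substituting each data point gives a linear system:
  c = -5/2
  a + b + c = 3/2
  4a + 2b + c = 23/2
Solving the system yields a = 3, b = 1, c = -5/2.
So g(s) = 3s² + s - 5/2.
Then g(6) = 223/2.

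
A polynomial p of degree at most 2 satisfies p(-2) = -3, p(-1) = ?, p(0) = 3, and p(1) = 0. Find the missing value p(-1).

2

The 3 known points determine the degree-2 polynomial uniquely.
Write p(u) = au^2 + bu + c. Substituting each data point gives a linear system:
  4a - 2b + c = -3
  c = 3
  a + b + c = 0
Solving the system yields a = -2, b = -1, c = 3.
So p(u) = -2u^2 - u + 3.
Then p(-1) = 2.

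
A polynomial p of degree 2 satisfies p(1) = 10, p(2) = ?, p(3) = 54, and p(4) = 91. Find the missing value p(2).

27

The 3 known points determine the degree-2 polynomial uniquely.
Write p(s) = as^2 + bs + c. Substituting each data point gives a linear system:
  a + b + c = 10
  9a + 3b + c = 54
  16a + 4b + c = 91
Solving the system yields a = 5, b = 2, c = 3.
So p(s) = 5s² + 2s + 3.
Then p(2) = 27.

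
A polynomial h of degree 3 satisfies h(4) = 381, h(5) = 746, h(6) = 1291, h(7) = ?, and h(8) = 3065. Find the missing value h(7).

On equispaced nodes a degree-3 polynomial has vanishing fourth forward difference, so
  h(4) - 4·h(5) + 6·h(6) - 4·h(7) + h(8) = 0.
Substituting the known values and solving for h(7):
  -4·h(7) = -8208
  h(7) = 2052.

2052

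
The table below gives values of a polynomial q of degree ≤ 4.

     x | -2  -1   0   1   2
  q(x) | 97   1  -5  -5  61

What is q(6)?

7225

Write q(x) = ax^4 + bx^3 + cx^2 + dx + e. Substituting each data point gives a linear system:
  16a - 8b + 4c - 2d + e = 97
  a - b + c - d + e = 1
  e = -5
  a + b + c + d + e = -5
  16a + 8b + 4c + 2d + e = 61
Solving the system yields a = 6, b = -2, c = -3, d = -1, e = -5.
So q(x) = 6x⁴ - 2x³ - 3x² - x - 5.
Then q(6) = 7225.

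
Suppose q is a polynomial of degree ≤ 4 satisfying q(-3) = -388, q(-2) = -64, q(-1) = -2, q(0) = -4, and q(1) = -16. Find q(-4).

Forward differences of the values at x = -3, -2, -1, 0, 1:
  q  : -388  -64  -2  -4  -16
  Δ  : 324  62  -2  -12
  Δ^2: -262  -64  -10
  Δ^3: 198  54
  Δ^4: -144
The fourth differences are constant, confirming degree 4.
Interpolating (Newton forward form) and evaluating at x = -4 gives q(-4) = -1316.

-1316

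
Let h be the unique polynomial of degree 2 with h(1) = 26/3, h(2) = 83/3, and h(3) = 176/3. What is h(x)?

h(x) = 6x^2 + x + 5/3

Write h(x) = ax^2 + bx + c. Substituting each data point gives a linear system:
  a + b + c = 26/3
  4a + 2b + c = 83/3
  9a + 3b + c = 176/3
Solving the system yields a = 6, b = 1, c = 5/3.
So h(x) = 6x^2 + x + 5/3.
Check: h(2) = 83/3. ✓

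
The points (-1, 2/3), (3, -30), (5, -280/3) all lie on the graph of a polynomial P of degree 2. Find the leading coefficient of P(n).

Write P(n) = an^2 + bn + c. Substituting each data point gives a linear system:
  a - b + c = 2/3
  9a + 3b + c = -30
  25a + 5b + c = -280/3
Solving the system yields a = -4, b = 1/3, c = 5.
So P(n) = -4n² + (1/3)n + 5.
The leading coefficient is -4.

-4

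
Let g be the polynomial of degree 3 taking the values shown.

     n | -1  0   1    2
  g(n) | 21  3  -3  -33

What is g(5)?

-627

Using the Lagrange interpolation formula with nodes -1, 0, 1, 2:
  L_0(n) = n(n - 1)(n - 2) / -6
  L_1(n) = (n + 1)(n - 1)(n - 2) / 2
  L_2(n) = (n + 1)n(n - 2) / -2
  L_3(n) = (n + 1)n(n - 1) / 6
Then g(n) = 21·L_0(n) + 3·L_1(n) - 3·L_2(n) - 33·L_3(n).
Expanding and collecting terms gives g(n) = -6n^3 + 6n^2 - 6n + 3.
Evaluating at n = 5: g(5) = -627.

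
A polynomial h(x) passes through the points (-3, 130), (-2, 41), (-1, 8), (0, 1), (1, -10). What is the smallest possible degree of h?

3

Forward differences of the values at x = -3, -2, -1, 0, 1:
  h  : 130  41  8  1  -10
  Δ  : -89  -33  -7  -11
  Δ^2: 56  26  -4
  Δ^3: -30  -30
  Δ^4: 0
The third differences are constant (-30) and nonzero, while all higher differences vanish, so the minimal degree is 3.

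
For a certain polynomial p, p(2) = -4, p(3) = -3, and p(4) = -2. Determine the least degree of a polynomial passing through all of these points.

Forward differences of the values at n = 2, 3, 4:
  p  : -4  -3  -2
  Δ  : 1  1
  Δ^2: 0
The first differences are constant (1) and nonzero, while all higher differences vanish, so the minimal degree is 1.

1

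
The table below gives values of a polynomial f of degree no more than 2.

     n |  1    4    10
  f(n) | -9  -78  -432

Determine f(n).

Using the Lagrange interpolation formula with nodes 1, 4, 10:
  L_0(n) = (n - 4)(n - 10) / 27
  L_1(n) = (n - 1)(n - 10) / -18
  L_2(n) = (n - 1)(n - 4) / 54
Then f(n) = -9·L_0(n) - 78·L_1(n) - 432·L_2(n).
Expanding and collecting terms gives f(n) = -4n^2 - 3n - 2.
Check: f(10) = -432. ✓

f(n) = -4n^2 - 3n - 2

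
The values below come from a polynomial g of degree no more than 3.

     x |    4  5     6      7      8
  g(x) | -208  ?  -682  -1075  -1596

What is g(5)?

The 4 known points determine the degree-3 polynomial uniquely.
Write g(x) = ax^3 + bx^2 + cx + d. Substituting each data point gives a linear system:
  64a + 16b + 4c + d = -208
  216a + 36b + 6c + d = -682
  343a + 49b + 7c + d = -1075
  512a + 64b + 8c + d = -1596
Solving the system yields a = -3, b = -1, c = 1, d = -4.
So g(x) = -3x³ - x² + x - 4.
Then g(5) = -399.

-399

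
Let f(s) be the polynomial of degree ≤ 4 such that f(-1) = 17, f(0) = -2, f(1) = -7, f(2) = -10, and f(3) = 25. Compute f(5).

593

Forward differences of the values at s = -1, 0, 1, 2, 3:
  f  : 17  -2  -7  -10  25
  Δ  : -19  -5  -3  35
  Δ^2: 14  2  38
  Δ^3: -12  36
  Δ^4: 48
The fourth differences are constant, confirming degree 4.
Interpolating (Newton forward form) and evaluating at s = 5 gives f(5) = 593.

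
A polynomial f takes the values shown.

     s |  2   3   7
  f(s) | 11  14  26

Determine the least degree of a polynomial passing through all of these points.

Divided differences on the nodes 2, 3, 7:
  order 0: 11  14  26
  order 1: 3  3
  order 2: 0
The order-1 divided differences are all 3 (nonzero) and every higher order vanishes, so the data lies on a polynomial of degree exactly 1.

1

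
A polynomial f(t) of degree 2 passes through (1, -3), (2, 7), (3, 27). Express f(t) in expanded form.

f(t) = 5t^2 - 5t - 3

Write f(t) = at^2 + bt + c. Substituting each data point gives a linear system:
  a + b + c = -3
  4a + 2b + c = 7
  9a + 3b + c = 27
Solving the system yields a = 5, b = -5, c = -3.
So f(t) = 5t² - 5t - 3.
Check: f(3) = 27. ✓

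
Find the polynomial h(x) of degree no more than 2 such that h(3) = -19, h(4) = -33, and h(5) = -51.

Write h(x) = ax^2 + bx + c. Substituting each data point gives a linear system:
  9a + 3b + c = -19
  16a + 4b + c = -33
  25a + 5b + c = -51
Solving the system yields a = -2, b = 0, c = -1.
So h(x) = -2x² - 1.
Check: h(4) = -33. ✓

h(x) = -2x^2 - 1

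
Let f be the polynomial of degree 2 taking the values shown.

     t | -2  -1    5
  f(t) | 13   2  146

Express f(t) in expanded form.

Write f(t) = at^2 + bt + c. Substituting each data point gives a linear system:
  4a - 2b + c = 13
  a - b + c = 2
  25a + 5b + c = 146
Solving the system yields a = 5, b = 4, c = 1.
So f(t) = 5t² + 4t + 1.
Check: f(-2) = 13. ✓

f(t) = 5t^2 + 4t + 1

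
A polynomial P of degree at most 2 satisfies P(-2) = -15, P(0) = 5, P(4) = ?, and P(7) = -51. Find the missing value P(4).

The 3 known points determine the degree-2 polynomial uniquely.
Write P(n) = an^2 + bn + c. Substituting each data point gives a linear system:
  4a - 2b + c = -15
  c = 5
  49a + 7b + c = -51
Solving the system yields a = -2, b = 6, c = 5.
So P(n) = -2n^2 + 6n + 5.
Then P(4) = -3.

-3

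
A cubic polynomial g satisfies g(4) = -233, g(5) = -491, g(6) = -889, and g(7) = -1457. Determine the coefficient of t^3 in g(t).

-5

Write g(t) = at^3 + bt^2 + ct + d. Substituting each data point gives a linear system:
  64a + 16b + 4c + d = -233
  125a + 25b + 5c + d = -491
  216a + 36b + 6c + d = -889
  343a + 49b + 7c + d = -1457
Solving the system yields a = -5, b = 5, c = 2, d = -1.
So g(t) = -5t^3 + 5t^2 + 2t - 1.
The leading coefficient is -5.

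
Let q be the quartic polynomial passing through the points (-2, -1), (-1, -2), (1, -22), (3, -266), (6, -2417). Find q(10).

-14665

Write q(x) = ax^4 + bx^3 + cx^2 + dx + e. Substituting each data point gives a linear system:
  16a - 8b + 4c - 2d + e = -1
  a - b + c - d + e = -2
  a + b + c + d + e = -22
  81a + 27b + 9c + 3d + e = -266
  1296a + 216b + 36c + 6d + e = -2417
Solving the system yields a = -1, b = -4, c = -6, d = -6, e = -5.
So q(x) = -x^4 - 4x^3 - 6x^2 - 6x - 5.
Then q(10) = -14665.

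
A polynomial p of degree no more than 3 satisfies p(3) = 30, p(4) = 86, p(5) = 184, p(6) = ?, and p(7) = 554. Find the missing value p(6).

336

On equispaced nodes a degree-3 polynomial has vanishing fourth forward difference, so
  p(3) - 4·p(4) + 6·p(5) - 4·p(6) + p(7) = 0.
Substituting the known values and solving for p(6):
  -4·p(6) = -1344
  p(6) = 336.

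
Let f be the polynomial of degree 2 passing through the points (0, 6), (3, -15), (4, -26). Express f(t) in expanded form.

Using the Lagrange interpolation formula with nodes 0, 3, 4:
  L_0(t) = (t - 3)(t - 4) / 12
  L_1(t) = t(t - 4) / -3
  L_2(t) = t(t - 3) / 4
Then f(t) = 6·L_0(t) - 15·L_1(t) - 26·L_2(t).
Expanding and collecting terms gives f(t) = -t² - 4t + 6.
Check: f(3) = -15. ✓

f(t) = -t^2 - 4t + 6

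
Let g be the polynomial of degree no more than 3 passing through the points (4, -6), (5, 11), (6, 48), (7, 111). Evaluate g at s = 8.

206

Write g(s) = as^3 + bs^2 + cs + d. Substituting each data point gives a linear system:
  64a + 16b + 4c + d = -6
  125a + 25b + 5c + d = 11
  216a + 36b + 6c + d = 48
  343a + 49b + 7c + d = 111
Solving the system yields a = 1, b = -5, c = 1, d = 6.
So g(s) = s^3 - 5s^2 + s + 6.
Then g(8) = 206.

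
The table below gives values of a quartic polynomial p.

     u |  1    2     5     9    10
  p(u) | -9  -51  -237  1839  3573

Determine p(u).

Using the Lagrange interpolation formula with nodes 1, 2, 5, 9, 10:
  L_0(u) = (u - 2)(u - 5)(u - 9)(u - 10) / 288
  L_1(u) = (u - 1)(u - 5)(u - 9)(u - 10) / -168
  L_2(u) = (u - 1)(u - 2)(u - 9)(u - 10) / 240
  L_3(u) = (u - 1)(u - 2)(u - 5)(u - 10) / -224
  L_4(u) = (u - 1)(u - 2)(u - 5)(u - 9) / 360
Then p(u) = -9·L_0(u) - 51·L_1(u) - 237·L_2(u) + 1839·L_3(u) + 3573·L_4(u).
Expanding and collecting terms gives p(u) = u⁴ - 6u³ - 4u² - 3u + 3.
Check: p(10) = 3573. ✓

p(u) = u^4 - 6u^3 - 4u^2 - 3u + 3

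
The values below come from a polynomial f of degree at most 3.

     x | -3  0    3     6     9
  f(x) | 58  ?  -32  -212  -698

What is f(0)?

4

The 4 known points determine the degree-3 polynomial uniquely.
Write f(x) = ax^3 + bx^2 + cx + d. Substituting each data point gives a linear system:
  -27a + 9b - 3c + d = 58
  27a + 9b + 3c + d = -32
  216a + 36b + 6c + d = -212
  729a + 81b + 9c + d = -698
Solving the system yields a = -1, b = 1, c = -6, d = 4.
So f(x) = -x^3 + x^2 - 6x + 4.
Then f(0) = 4.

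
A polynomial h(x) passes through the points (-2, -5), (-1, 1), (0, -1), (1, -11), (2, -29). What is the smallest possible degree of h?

Forward differences of the values at x = -2, -1, 0, 1, 2:
  h  : -5  1  -1  -11  -29
  Δ  : 6  -2  -10  -18
  Δ^2: -8  -8  -8
  Δ^3: 0  0
  Δ^4: 0
The second differences are constant (-8) and nonzero, while all higher differences vanish, so the minimal degree is 2.

2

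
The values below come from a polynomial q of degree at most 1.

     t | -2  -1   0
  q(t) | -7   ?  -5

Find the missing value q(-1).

-6

On equispaced nodes a degree-1 polynomial has vanishing second forward difference, so
  q(-2) - 2·q(-1) + q(0) = 0.
Substituting the known values and solving for q(-1):
  -2·q(-1) = 12
  q(-1) = -6.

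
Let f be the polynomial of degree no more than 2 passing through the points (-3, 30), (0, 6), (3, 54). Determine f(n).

f(n) = 4n^2 + 4n + 6

Write f(n) = an^2 + bn + c. Substituting each data point gives a linear system:
  9a - 3b + c = 30
  c = 6
  9a + 3b + c = 54
Solving the system yields a = 4, b = 4, c = 6.
So f(n) = 4n² + 4n + 6.
Check: f(-3) = 30. ✓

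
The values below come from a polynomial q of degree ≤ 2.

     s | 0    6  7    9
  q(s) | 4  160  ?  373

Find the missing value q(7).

221

The 3 known points determine the degree-2 polynomial uniquely.
Write q(s) = as^2 + bs + c. Substituting each data point gives a linear system:
  c = 4
  36a + 6b + c = 160
  81a + 9b + c = 373
Solving the system yields a = 5, b = -4, c = 4.
So q(s) = 5s² - 4s + 4.
Then q(7) = 221.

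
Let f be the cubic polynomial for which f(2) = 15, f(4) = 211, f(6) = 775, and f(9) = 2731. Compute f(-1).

-9

Write f(u) = au^3 + bu^2 + cu + d. Substituting each data point gives a linear system:
  8a + 4b + 2c + d = 15
  64a + 16b + 4c + d = 211
  216a + 36b + 6c + d = 775
  729a + 81b + 9c + d = 2731
Solving the system yields a = 4, b = -2, c = -2, d = -5.
So f(u) = 4u^3 - 2u^2 - 2u - 5.
Then f(-1) = -9.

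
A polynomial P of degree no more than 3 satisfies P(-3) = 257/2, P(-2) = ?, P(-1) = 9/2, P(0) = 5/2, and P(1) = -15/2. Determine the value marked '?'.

On equispaced nodes a degree-3 polynomial has vanishing fourth forward difference, so
  P(-3) - 4·P(-2) + 6·P(-1) - 4·P(0) + P(1) = 0.
Substituting the known values and solving for P(-2):
  -4·P(-2) = -138
  P(-2) = 69/2.

69/2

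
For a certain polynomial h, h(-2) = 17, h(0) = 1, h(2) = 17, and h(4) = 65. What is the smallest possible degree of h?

2

Forward differences of the values at u = -2, 0, 2, 4:
  h  : 17  1  17  65
  Δ  : -16  16  48
  Δ^2: 32  32
  Δ^3: 0
The second differences are constant (32) and nonzero, while all higher differences vanish, so the minimal degree is 2.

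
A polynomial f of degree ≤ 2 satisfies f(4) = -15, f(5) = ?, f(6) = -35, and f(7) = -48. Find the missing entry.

-24

On equispaced nodes a degree-2 polynomial has vanishing third forward difference, so
  - f(4) + 3·f(5) - 3·f(6) + f(7) = 0.
Substituting the known values and solving for f(5):
  3·f(5) = -72
  f(5) = -24.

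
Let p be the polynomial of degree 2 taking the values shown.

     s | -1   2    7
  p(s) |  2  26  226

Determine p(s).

p(s) = 4s^2 + 4s + 2

Write p(s) = as^2 + bs + c. Substituting each data point gives a linear system:
  a - b + c = 2
  4a + 2b + c = 26
  49a + 7b + c = 226
Solving the system yields a = 4, b = 4, c = 2.
So p(s) = 4s^2 + 4s + 2.
Check: p(-1) = 2. ✓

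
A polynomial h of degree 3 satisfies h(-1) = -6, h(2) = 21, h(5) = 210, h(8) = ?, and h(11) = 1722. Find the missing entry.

On equispaced nodes a degree-3 polynomial has vanishing fourth forward difference, so
  h(-1) - 4·h(2) + 6·h(5) - 4·h(8) + h(11) = 0.
Substituting the known values and solving for h(8):
  -4·h(8) = -2892
  h(8) = 723.

723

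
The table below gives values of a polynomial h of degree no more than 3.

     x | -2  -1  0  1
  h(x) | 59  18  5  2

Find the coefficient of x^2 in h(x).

Write h(x) = ax^3 + bx^2 + cx + d. Substituting each data point gives a linear system:
  -8a + 4b - 2c + d = 59
  -a + b - c + d = 18
  d = 5
  a + b + c + d = 2
Solving the system yields a = -3, b = 5, c = -5, d = 5.
So h(x) = -3x^3 + 5x^2 - 5x + 5.
The coefficient of x^2 is 5.

5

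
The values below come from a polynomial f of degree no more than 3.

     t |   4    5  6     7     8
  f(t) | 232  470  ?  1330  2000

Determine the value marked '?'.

828

On equispaced nodes a degree-3 polynomial has vanishing fourth forward difference, so
  f(4) - 4·f(5) + 6·f(6) - 4·f(7) + f(8) = 0.
Substituting the known values and solving for f(6):
  6·f(6) = 4968
  f(6) = 828.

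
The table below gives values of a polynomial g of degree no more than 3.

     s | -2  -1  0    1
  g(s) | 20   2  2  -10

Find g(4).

-418

Forward differences of the values at s = -2, -1, 0, 1:
  g  : 20  2  2  -10
  Δ  : -18  0  -12
  Δ^2: 18  -12
  Δ^3: -30
The third differences are constant, confirming degree 3.
Interpolating (Newton forward form) and evaluating at s = 4 gives g(4) = -418.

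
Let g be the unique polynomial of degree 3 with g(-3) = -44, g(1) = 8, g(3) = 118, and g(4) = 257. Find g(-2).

Write g(x) = ax^3 + bx^2 + cx + d. Substituting each data point gives a linear system:
  -27a + 9b - 3c + d = -44
  a + b + c + d = 8
  27a + 9b + 3c + d = 118
  64a + 16b + 4c + d = 257
Solving the system yields a = 3, b = 4, c = 0, d = 1.
So g(x) = 3x^3 + 4x^2 + 1.
Then g(-2) = -7.

-7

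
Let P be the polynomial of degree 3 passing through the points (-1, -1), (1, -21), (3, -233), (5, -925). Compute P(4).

Write P(s) = as^3 + bs^2 + cs + d. Substituting each data point gives a linear system:
  -a + b - c + d = -1
  a + b + c + d = -21
  27a + 9b + 3c + d = -233
  125a + 25b + 5c + d = -925
Solving the system yields a = -6, b = -6, c = -4, d = -5.
So P(s) = -6s^3 - 6s^2 - 4s - 5.
Then P(4) = -501.

-501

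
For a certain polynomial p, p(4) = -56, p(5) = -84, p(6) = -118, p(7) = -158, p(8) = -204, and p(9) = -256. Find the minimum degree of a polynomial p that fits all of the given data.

Forward differences of the values at x = 4, 5, 6, 7, 8, 9:
  p  : -56  -84  -118  -158  -204  -256
  Δ  : -28  -34  -40  -46  -52
  Δ^2: -6  -6  -6  -6
  Δ^3: 0  0  0
  Δ^4: 0  0
  Δ^5: 0
The second differences are constant (-6) and nonzero, while all higher differences vanish, so the minimal degree is 2.

2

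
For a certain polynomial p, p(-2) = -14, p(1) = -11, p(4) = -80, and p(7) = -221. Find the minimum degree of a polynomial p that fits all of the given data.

Forward differences of the values at u = -2, 1, 4, 7:
  p  : -14  -11  -80  -221
  Δ  : 3  -69  -141
  Δ^2: -72  -72
  Δ^3: 0
The second differences are constant (-72) and nonzero, while all higher differences vanish, so the minimal degree is 2.

2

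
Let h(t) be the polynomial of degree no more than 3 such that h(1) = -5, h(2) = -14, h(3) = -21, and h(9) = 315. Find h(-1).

-5

Write h(t) = at^3 + bt^2 + ct + d. Substituting each data point gives a linear system:
  a + b + c + d = -5
  8a + 4b + 2c + d = -14
  27a + 9b + 3c + d = -21
  729a + 81b + 9c + d = 315
Solving the system yields a = 1, b = -5, c = -1, d = 0.
So h(t) = t^3 - 5t^2 - t.
Then h(-1) = -5.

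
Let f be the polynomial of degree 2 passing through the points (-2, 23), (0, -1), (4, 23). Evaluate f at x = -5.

104

Write f(x) = ax^2 + bx + c. Substituting each data point gives a linear system:
  4a - 2b + c = 23
  c = -1
  16a + 4b + c = 23
Solving the system yields a = 3, b = -6, c = -1.
So f(x) = 3x² - 6x - 1.
Then f(-5) = 104.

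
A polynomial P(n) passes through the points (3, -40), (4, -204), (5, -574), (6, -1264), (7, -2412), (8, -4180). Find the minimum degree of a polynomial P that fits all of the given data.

Forward differences of the values at n = 3, 4, 5, 6, 7, 8:
  P  : -40  -204  -574  -1264  -2412  -4180
  Δ  : -164  -370  -690  -1148  -1768
  Δ^2: -206  -320  -458  -620
  Δ^3: -114  -138  -162
  Δ^4: -24  -24
  Δ^5: 0
The fourth differences are constant (-24) and nonzero, while all higher differences vanish, so the minimal degree is 4.

4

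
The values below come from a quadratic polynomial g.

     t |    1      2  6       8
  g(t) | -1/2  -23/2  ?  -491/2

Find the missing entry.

The 3 known points determine the degree-2 polynomial uniquely.
Write g(t) = at^2 + bt + c. Substituting each data point gives a linear system:
  a + b + c = -1/2
  4a + 2b + c = -23/2
  64a + 8b + c = -491/2
Solving the system yields a = -4, b = 1, c = 5/2.
So g(t) = -4t² + t + 5/2.
Then g(6) = -271/2.

-271/2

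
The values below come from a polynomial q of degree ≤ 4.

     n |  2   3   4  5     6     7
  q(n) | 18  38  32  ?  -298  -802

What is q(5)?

-54

The 5 known points determine the degree-4 polynomial uniquely.
Write q(n) = an^4 + bn^3 + cn^2 + dn + e. Substituting each data point gives a linear system:
  16a + 8b + 4c + 2d + e = 18
  81a + 27b + 9c + 3d + e = 38
  256a + 64b + 16c + 4d + e = 32
  1296a + 216b + 36c + 6d + e = -298
  2401a + 343b + 49c + 7d + e = -802
Solving the system yields a = -1, b = 5, c = -3, d = 5, e = -4.
So q(n) = -n⁴ + 5n³ - 3n² + 5n - 4.
Then q(5) = -54.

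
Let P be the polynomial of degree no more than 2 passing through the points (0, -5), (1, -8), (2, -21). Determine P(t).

Write P(t) = at^2 + bt + c. Substituting each data point gives a linear system:
  c = -5
  a + b + c = -8
  4a + 2b + c = -21
Solving the system yields a = -5, b = 2, c = -5.
So P(t) = -5t² + 2t - 5.
Check: P(0) = -5. ✓

P(t) = -5t^2 + 2t - 5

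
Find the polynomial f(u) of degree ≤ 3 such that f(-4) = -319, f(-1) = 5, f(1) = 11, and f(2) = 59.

f(u) = 6u^3 + 3u^2 - 3u + 5

Using the Lagrange interpolation formula with nodes -4, -1, 1, 2:
  L_0(u) = (u + 1)(u - 1)(u - 2) / -90
  L_1(u) = (u + 4)(u - 1)(u - 2) / 18
  L_2(u) = (u + 4)(u + 1)(u - 2) / -10
  L_3(u) = (u + 4)(u + 1)(u - 1) / 18
Then f(u) = -319·L_0(u) + 5·L_1(u) + 11·L_2(u) + 59·L_3(u).
Expanding and collecting terms gives f(u) = 6u^3 + 3u^2 - 3u + 5.
Check: f(2) = 59. ✓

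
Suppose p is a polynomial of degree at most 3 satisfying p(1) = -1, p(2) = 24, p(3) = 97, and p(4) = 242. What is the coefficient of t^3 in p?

4

Write p(t) = at^3 + bt^2 + ct + d. Substituting each data point gives a linear system:
  a + b + c + d = -1
  8a + 4b + 2c + d = 24
  27a + 9b + 3c + d = 97
  64a + 16b + 4c + d = 242
Solving the system yields a = 4, b = 0, c = -3, d = -2.
So p(t) = 4t³ - 3t - 2.
The leading coefficient is 4.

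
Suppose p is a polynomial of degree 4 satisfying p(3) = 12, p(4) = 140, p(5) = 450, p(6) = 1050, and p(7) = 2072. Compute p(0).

0

Using the Lagrange interpolation formula with nodes 3, 4, 5, 6, 7:
  L_0(n) = (n - 4)(n - 5)(n - 6)(n - 7) / 24
  L_1(n) = (n - 3)(n - 5)(n - 6)(n - 7) / -6
  L_2(n) = (n - 3)(n - 4)(n - 6)(n - 7) / 4
  L_3(n) = (n - 3)(n - 4)(n - 5)(n - 7) / -6
  L_4(n) = (n - 3)(n - 4)(n - 5)(n - 6) / 24
Then p(n) = 12·L_0(n) + 140·L_1(n) + 450·L_2(n) + 1050·L_3(n) + 2072·L_4(n).
Expanding and collecting terms gives p(n) = n⁴ - 6n² - 5n.
Evaluating at n = 0: p(0) = 0.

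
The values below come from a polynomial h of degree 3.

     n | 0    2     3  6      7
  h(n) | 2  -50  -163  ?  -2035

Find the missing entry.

The 4 known points determine the degree-3 polynomial uniquely.
Write h(n) = an^3 + bn^2 + cn + d. Substituting each data point gives a linear system:
  d = 2
  8a + 4b + 2c + d = -50
  27a + 9b + 3c + d = -163
  343a + 49b + 7c + d = -2035
Solving the system yields a = -6, b = 1, c = -4, d = 2.
So h(n) = -6n^3 + n^2 - 4n + 2.
Then h(6) = -1282.

-1282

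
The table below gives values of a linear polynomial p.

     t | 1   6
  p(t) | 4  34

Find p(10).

Write p(t) = at + b. Substituting each data point gives a linear system:
  a + b = 4
  6a + b = 34
Solving the system yields a = 6, b = -2.
So p(t) = 6t - 2.
Then p(10) = 58.

58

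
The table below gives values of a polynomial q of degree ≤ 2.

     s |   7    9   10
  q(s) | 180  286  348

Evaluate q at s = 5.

98

Using the Lagrange interpolation formula with nodes 7, 9, 10:
  L_0(s) = (s - 9)(s - 10) / 6
  L_1(s) = (s - 7)(s - 10) / -2
  L_2(s) = (s - 7)(s - 9) / 3
Then q(s) = 180·L_0(s) + 286·L_1(s) + 348·L_2(s).
Expanding and collecting terms gives q(s) = 3s² + 5s - 2.
Evaluating at s = 5: q(5) = 98.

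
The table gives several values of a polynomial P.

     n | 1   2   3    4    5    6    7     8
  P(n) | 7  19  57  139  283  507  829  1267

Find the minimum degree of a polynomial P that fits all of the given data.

Forward differences of the values at n = 1, 2, 3, 4, 5, 6, 7, 8:
  P  : 7  19  57  139  283  507  829  1267
  Δ  : 12  38  82  144  224  322  438
  Δ^2: 26  44  62  80  98  116
  Δ^3: 18  18  18  18  18
  Δ^4: 0  0  0  0
  Δ^5: 0  0  0
  Δ^6: 0  0
  Δ^7: 0
The third differences are constant (18) and nonzero, while all higher differences vanish, so the minimal degree is 3.

3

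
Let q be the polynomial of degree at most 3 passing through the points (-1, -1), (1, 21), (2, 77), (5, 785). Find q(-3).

-103

Using the Lagrange interpolation formula with nodes -1, 1, 2, 5:
  L_0(n) = (n - 1)(n - 2)(n - 5) / -36
  L_1(n) = (n + 1)(n - 2)(n - 5) / 8
  L_2(n) = (n + 1)(n - 1)(n - 5) / -9
  L_3(n) = (n + 1)(n - 1)(n - 2) / 72
Then q(n) = -1·L_0(n) + 21·L_1(n) + 77·L_2(n) + 785·L_3(n).
Expanding and collecting terms gives q(n) = 5n³ + 5n² + 6n + 5.
Evaluating at n = -3: q(-3) = -103.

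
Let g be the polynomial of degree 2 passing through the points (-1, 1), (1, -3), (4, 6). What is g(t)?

g(t) = t^2 - 2t - 2

Using the Lagrange interpolation formula with nodes -1, 1, 4:
  L_0(t) = (t - 1)(t - 4) / 10
  L_1(t) = (t + 1)(t - 4) / -6
  L_2(t) = (t + 1)(t - 1) / 15
Then g(t) = 1·L_0(t) - 3·L_1(t) + 6·L_2(t).
Expanding and collecting terms gives g(t) = t^2 - 2t - 2.
Check: g(1) = -3. ✓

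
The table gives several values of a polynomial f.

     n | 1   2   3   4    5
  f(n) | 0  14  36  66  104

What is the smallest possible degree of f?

Forward differences of the values at n = 1, 2, 3, 4, 5:
  f  : 0  14  36  66  104
  Δ  : 14  22  30  38
  Δ^2: 8  8  8
  Δ^3: 0  0
  Δ^4: 0
The second differences are constant (8) and nonzero, while all higher differences vanish, so the minimal degree is 2.

2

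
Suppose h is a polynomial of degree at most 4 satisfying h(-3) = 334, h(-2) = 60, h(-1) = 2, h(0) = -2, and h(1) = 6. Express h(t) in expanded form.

Write h(t) = at^4 + bt^3 + ct^2 + dt + e. Substituting each data point gives a linear system:
  81a - 27b + 9c - 3d + e = 334
  16a - 8b + 4c - 2d + e = 60
  a - b + c - d + e = 2
  e = -2
  a + b + c + d + e = 6
Solving the system yields a = 5, b = 3, c = 1, d = -1, e = -2.
So h(t) = 5t^4 + 3t^3 + t^2 - t - 2.
Check: h(-1) = 2. ✓

h(t) = 5t^4 + 3t^3 + t^2 - t - 2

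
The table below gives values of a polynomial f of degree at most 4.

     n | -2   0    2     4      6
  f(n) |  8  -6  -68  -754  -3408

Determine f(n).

Using the Lagrange interpolation formula with nodes -2, 0, 2, 4, 6:
  L_0(n) = n(n - 2)(n - 4)(n - 6) / 384
  L_1(n) = (n + 2)(n - 2)(n - 4)(n - 6) / -96
  L_2(n) = (n + 2)n(n - 4)(n - 6) / 64
  L_3(n) = (n + 2)n(n - 2)(n - 6) / -96
  L_4(n) = (n + 2)n(n - 2)(n - 4) / 384
Then f(n) = 8·L_0(n) - 6·L_1(n) - 68·L_2(n) - 754·L_3(n) - 3408·L_4(n).
Expanding and collecting terms gives f(n) = -2n^4 - 4n^3 + 2n^2 - 3n - 6.
Check: f(4) = -754. ✓

f(n) = -2n^4 - 4n^3 + 2n^2 - 3n - 6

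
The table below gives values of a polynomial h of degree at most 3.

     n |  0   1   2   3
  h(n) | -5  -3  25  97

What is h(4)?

Using the Lagrange interpolation formula with nodes 0, 1, 2, 3:
  L_0(n) = (n - 1)(n - 2)(n - 3) / -6
  L_1(n) = n(n - 2)(n - 3) / 2
  L_2(n) = n(n - 1)(n - 3) / -2
  L_3(n) = n(n - 1)(n - 2) / 6
Then h(n) = -5·L_0(n) - 3·L_1(n) + 25·L_2(n) + 97·L_3(n).
Expanding and collecting terms gives h(n) = 3n³ + 4n² - 5n - 5.
Evaluating at n = 4: h(4) = 231.

231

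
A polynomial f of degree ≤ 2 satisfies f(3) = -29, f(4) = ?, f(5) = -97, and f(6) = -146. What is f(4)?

On equispaced nodes a degree-2 polynomial has vanishing third forward difference, so
  - f(3) + 3·f(4) - 3·f(5) + f(6) = 0.
Substituting the known values and solving for f(4):
  3·f(4) = -174
  f(4) = -58.

-58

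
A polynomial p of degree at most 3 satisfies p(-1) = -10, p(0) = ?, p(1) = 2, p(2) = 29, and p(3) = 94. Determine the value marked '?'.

On equispaced nodes a degree-3 polynomial has vanishing fourth forward difference, so
  p(-1) - 4·p(0) + 6·p(1) - 4·p(2) + p(3) = 0.
Substituting the known values and solving for p(0):
  -4·p(0) = 20
  p(0) = -5.

-5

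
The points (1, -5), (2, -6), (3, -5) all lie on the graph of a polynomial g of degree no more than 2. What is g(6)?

10

Using the Lagrange interpolation formula with nodes 1, 2, 3:
  L_0(n) = (n - 2)(n - 3) / 2
  L_1(n) = (n - 1)(n - 3) / -1
  L_2(n) = (n - 1)(n - 2) / 2
Then g(n) = -5·L_0(n) - 6·L_1(n) - 5·L_2(n).
Expanding and collecting terms gives g(n) = n² - 4n - 2.
Evaluating at n = 6: g(6) = 10.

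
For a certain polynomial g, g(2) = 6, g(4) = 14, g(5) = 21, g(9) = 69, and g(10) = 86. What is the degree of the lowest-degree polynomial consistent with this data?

2

Divided differences on the nodes 2, 4, 5, 9, 10:
  order 0: 6  14  21  69  86
  order 1: 4  7  12  17
  order 2: 1  1  1
  order 3: 0  0
  order 4: 0
The order-2 divided differences are all 1 (nonzero) and every higher order vanishes, so the data lies on a polynomial of degree exactly 2.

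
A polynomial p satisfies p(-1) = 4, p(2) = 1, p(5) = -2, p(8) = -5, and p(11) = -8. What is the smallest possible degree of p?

1

Forward differences of the values at u = -1, 2, 5, 8, 11:
  p  : 4  1  -2  -5  -8
  Δ  : -3  -3  -3  -3
  Δ^2: 0  0  0
  Δ^3: 0  0
  Δ^4: 0
The first differences are constant (-3) and nonzero, while all higher differences vanish, so the minimal degree is 1.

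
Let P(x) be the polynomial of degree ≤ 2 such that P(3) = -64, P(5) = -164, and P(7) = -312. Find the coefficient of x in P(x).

Write P(x) = ax^2 + bx + c. Substituting each data point gives a linear system:
  9a + 3b + c = -64
  25a + 5b + c = -164
  49a + 7b + c = -312
Solving the system yields a = -6, b = -2, c = -4.
So P(x) = -6x^2 - 2x - 4.
The coefficient of x is -2.

-2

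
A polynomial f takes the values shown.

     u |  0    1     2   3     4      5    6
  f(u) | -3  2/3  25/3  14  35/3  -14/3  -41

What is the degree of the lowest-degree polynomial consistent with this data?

3

Forward differences of the values at u = 0, 1, 2, 3, 4, 5, 6:
  f  : -3  2/3  25/3  14  35/3  -14/3  -41
  Δ  : 11/3  23/3  17/3  -7/3  -49/3  -109/3
  Δ^2: 4  -2  -8  -14  -20
  Δ^3: -6  -6  -6  -6
  Δ^4: 0  0  0
  Δ^5: 0  0
  Δ^6: 0
The third differences are constant (-6) and nonzero, while all higher differences vanish, so the minimal degree is 3.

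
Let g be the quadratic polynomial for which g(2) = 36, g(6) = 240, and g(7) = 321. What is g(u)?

Write g(u) = au^2 + bu + c. Substituting each data point gives a linear system:
  4a + 2b + c = 36
  36a + 6b + c = 240
  49a + 7b + c = 321
Solving the system yields a = 6, b = 3, c = 6.
So g(u) = 6u² + 3u + 6.
Check: g(6) = 240. ✓

g(u) = 6u^2 + 3u + 6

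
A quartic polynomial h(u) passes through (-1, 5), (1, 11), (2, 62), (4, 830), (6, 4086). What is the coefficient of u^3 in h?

Write h(u) = au^4 + bu^3 + cu^2 + du + e. Substituting each data point gives a linear system:
  a - b + c - d + e = 5
  a + b + c + d + e = 11
  16a + 8b + 4c + 2d + e = 62
  256a + 64b + 16c + 4d + e = 830
  1296a + 216b + 36c + 6d + e = 4086
Solving the system yields a = 3, b = 1, c = -1, d = 2, e = 6.
So h(u) = 3u^4 + u^3 - u^2 + 2u + 6.
The coefficient of u^3 is 1.

1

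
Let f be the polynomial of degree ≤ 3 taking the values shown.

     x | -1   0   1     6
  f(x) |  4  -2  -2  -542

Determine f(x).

Write f(x) = ax^3 + bx^2 + cx + d. Substituting each data point gives a linear system:
  -a + b - c + d = 4
  d = -2
  a + b + c + d = -2
  216a + 36b + 6c + d = -542
Solving the system yields a = -3, b = 3, c = 0, d = -2.
So f(x) = -3x^3 + 3x^2 - 2.
Check: f(0) = -2. ✓

f(x) = -3x^3 + 3x^2 - 2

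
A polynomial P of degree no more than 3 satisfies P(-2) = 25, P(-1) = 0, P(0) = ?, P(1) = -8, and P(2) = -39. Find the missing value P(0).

The 4 known points determine the degree-3 polynomial uniquely.
Write P(n) = an^3 + bn^2 + cn + d. Substituting each data point gives a linear system:
  -8a + 4b - 2c + d = 25
  -a + b - c + d = 0
  a + b + c + d = -8
  8a + 4b + 2c + d = -39
Solving the system yields a = -4, b = -1, c = 0, d = -3.
So P(n) = -4n³ - n² - 3.
Then P(0) = -3.

-3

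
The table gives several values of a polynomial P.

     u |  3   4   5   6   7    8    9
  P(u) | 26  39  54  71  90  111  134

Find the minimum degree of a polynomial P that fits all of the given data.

2

Forward differences of the values at u = 3, 4, 5, 6, 7, 8, 9:
  P  : 26  39  54  71  90  111  134
  Δ  : 13  15  17  19  21  23
  Δ^2: 2  2  2  2  2
  Δ^3: 0  0  0  0
  Δ^4: 0  0  0
  Δ^5: 0  0
  Δ^6: 0
The second differences are constant (2) and nonzero, while all higher differences vanish, so the minimal degree is 2.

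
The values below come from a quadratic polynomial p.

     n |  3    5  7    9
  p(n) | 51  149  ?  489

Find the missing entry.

295

On equispaced nodes a degree-2 polynomial has vanishing third forward difference, so
  - p(3) + 3·p(5) - 3·p(7) + p(9) = 0.
Substituting the known values and solving for p(7):
  -3·p(7) = -885
  p(7) = 295.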